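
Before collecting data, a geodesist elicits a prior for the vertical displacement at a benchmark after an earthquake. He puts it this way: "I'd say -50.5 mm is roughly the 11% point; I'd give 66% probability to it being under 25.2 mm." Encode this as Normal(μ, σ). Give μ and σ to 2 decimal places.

The p-quantile of Normal(μ,σ) is μ + z_p·σ, with z_{0.11} = -1.227 and z_{0.66} = 0.4125.
Eliminate σ: μ = (z₂·x₁ − z₁·x₂)/(z₂ − z₁) = (0.4125·-50.5 − (-1.227)·25.2)/1.639 = 6.15.
Then σ = (x₂ − x₁)/(z₂ − z₁) = (25.2 − -50.5)/1.639 = 46.19.

μ = 6.15, σ = 46.19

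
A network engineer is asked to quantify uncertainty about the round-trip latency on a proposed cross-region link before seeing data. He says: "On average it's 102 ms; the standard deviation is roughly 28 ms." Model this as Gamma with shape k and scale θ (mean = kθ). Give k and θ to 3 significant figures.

For Gamma(k, scale θ): mean = kθ, variance = kθ², so CV = 1/√k.
CV = SD/mean = 28/102 = 0.2745, hence k = 1/CV² = 13.3.
Then θ = mean/k = 102/13.3 = 7.69.

k ≈ 13.3, θ ≈ 7.69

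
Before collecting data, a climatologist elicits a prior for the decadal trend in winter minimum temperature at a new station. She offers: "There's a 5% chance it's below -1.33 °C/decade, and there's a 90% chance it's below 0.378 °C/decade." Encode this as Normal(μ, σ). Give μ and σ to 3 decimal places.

μ = -0.370, σ = 0.584

For Normal(μ,σ), the p-quantile is μ + z_p·σ. Here z_{0.05} = -1.645, z_{0.9} = 1.282.
So -1.33 = μ − 1.645σ and 0.378 = μ + 1.282σ.
Subtracting: σ = (0.378 − -1.33)/(1.282 − (-1.645)) = 0.584.
Then μ = -1.33 − (-1.645)·0.584 = -0.370.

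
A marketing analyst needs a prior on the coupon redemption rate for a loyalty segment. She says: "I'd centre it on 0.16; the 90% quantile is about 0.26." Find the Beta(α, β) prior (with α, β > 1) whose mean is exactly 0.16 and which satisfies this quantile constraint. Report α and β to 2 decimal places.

With mean 0.16 fixed, write α = 0.16s, β = 0.84s where s = α+β.
Need P(θ < 0.26) = 0.9 under Beta(0.16s, 0.84s). Normal approximation: (q−m)/√(m(1−m)/s) ≈ z_{0.9} = 1.28, so s ≈ 0.16·0.84·(1.28)²/(0.26−0.16)² = 22.1.
At s = 22.1: P(θ<0.26) ≈ 0.893. Adjusting to match 0.9 gives s ≈ 23.80.
So α = 0.16·23.80 ≈ 3.81, β = 0.84·23.80 ≈ 19.99.

α ≈ 3.81, β ≈ 19.99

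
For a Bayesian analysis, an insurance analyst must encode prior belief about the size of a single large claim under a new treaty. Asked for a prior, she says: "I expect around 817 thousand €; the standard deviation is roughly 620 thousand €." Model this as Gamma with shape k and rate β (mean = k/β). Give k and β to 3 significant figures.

For Gamma(k, rate β): mean = k/β, variance = k/β², so CV = 1/√k.
CV = SD/mean = 620/817 = 0.7589, hence k = 1/CV² = 1.74.
Then β = k/mean = 1.74/817 = 0.00213.

k ≈ 1.74, β ≈ 0.00213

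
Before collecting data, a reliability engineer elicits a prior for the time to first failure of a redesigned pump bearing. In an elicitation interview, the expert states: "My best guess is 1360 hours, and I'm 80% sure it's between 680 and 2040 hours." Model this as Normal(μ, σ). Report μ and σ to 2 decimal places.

A symmetric 80% interval runs μ ± z·σ with z = 1.282.
Half-width = 680, so σ = 680/1.282 = 530.61.
μ is the stated best guess, 1360.00.

μ = 1360.00, σ = 530.61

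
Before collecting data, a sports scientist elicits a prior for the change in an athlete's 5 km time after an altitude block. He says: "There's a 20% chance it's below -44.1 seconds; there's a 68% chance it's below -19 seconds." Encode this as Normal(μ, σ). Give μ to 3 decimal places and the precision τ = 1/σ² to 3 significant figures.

μ = -27.966, τ = 0.00272

The p-quantile of Normal(μ,σ) is μ + z_p·σ, with z_{0.2} = -0.8416 and z_{0.68} = 0.4677.
Eliminate σ: μ = (z₂·x₁ − z₁·x₂)/(z₂ − z₁) = (0.4677·-44.1 − (-0.8416)·-19)/1.309 = -27.966.
Then σ = (x₂ − x₁)/(z₂ − z₁) = (-19 − -44.1)/1.309 = 19.170.
Precision τ = 1/σ² = 1/19.17² = 0.00272.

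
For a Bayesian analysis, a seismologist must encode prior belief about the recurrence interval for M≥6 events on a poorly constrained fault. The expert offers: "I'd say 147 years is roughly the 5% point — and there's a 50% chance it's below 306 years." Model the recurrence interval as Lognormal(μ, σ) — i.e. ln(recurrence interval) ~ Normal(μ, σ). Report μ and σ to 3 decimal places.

If T ~ Lognormal(μ,σ) then ln T ~ Normal(μ,σ), so the p-quantile of ln T is μ + z_p·σ.
ln(147) = 4.99 and ln(306) = 5.724; z_{0.05} = -1.645, z_{0.5} = 0.
σ = (5.724 − 4.99)/(0 − (-1.645)) = 0.446.
μ = 4.99 − (-1.645)·0.446 = 5.724.

μ ≈ 5.724, σ ≈ 0.446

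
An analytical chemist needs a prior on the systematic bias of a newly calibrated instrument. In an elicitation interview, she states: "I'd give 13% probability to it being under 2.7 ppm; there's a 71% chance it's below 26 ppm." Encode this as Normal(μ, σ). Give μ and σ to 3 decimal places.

For Normal(μ,σ), the p-quantile is μ + z_p·σ. Here z_{0.13} = -1.126, z_{0.71} = 0.5534.
So 2.7 = μ − 1.126σ and 26 = μ + 0.5534σ.
Subtracting: σ = (26 − 2.7)/(0.5534 − (-1.126)) = 13.871.
Then μ = 2.7 − (-1.126)·13.871 = 18.324.

μ = 18.324, σ = 13.871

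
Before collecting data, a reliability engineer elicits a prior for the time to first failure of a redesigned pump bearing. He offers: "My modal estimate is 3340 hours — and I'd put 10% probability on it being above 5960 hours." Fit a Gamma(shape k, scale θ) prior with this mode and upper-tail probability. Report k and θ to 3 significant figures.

k ≈ 6.67, θ ≈ 589

Gamma(k,θ) with k>1 has mode (k−1)θ, so θ = 3340/(k−1).
Need P(X < 5960) = 0.9 with θ tied to k this way. Start at k = 2, θ = 3340: P(X<5960) ≈ 0.533.
Too low — raise k to concentrate. Iterating converges to k ≈ 6.67.
Then θ = 3340/(6.67−1) ≈ 589.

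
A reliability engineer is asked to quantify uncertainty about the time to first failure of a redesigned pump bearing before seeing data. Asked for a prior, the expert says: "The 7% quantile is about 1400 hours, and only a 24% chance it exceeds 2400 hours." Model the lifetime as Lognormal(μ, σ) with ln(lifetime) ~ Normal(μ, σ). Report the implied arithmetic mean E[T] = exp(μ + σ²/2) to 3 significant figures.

E[T] ≈ 2080 hours

If T ~ Lognormal(μ,σ) then ln T ~ Normal(μ,σ), so the p-quantile of ln T is μ + z_p·σ.
ln(1400) = 7.244 and ln(2400) = 7.783; z_{0.07} = -1.476, z_{0.76} = 0.7063.
σ = (7.783 − 7.244)/(0.7063 − (-1.476)) = 0.247.
μ = 7.244 − (-1.476)·0.247 = 7.609.
E[T] = exp(μ + σ²/2) = exp(7.609 + 0.0305) = 2080 hours.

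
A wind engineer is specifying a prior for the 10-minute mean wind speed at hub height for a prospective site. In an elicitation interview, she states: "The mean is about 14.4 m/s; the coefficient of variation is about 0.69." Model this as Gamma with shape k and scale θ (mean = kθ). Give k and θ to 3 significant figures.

For Gamma(k, scale θ): mean = kθ, variance = kθ², so CV = 1/√k.
CV = 0.69, hence k = 1/CV² = 2.1.
Then θ = mean/k = 14.4/2.1 = 6.86.

k ≈ 2.1, θ ≈ 6.86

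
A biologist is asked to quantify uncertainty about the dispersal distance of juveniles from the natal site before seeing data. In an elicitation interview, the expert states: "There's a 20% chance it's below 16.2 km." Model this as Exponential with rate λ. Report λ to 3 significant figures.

P(T < 16.2) = 1 − e^(−λ·16.2) = 0.2, so λ = −ln(1−0.2)/16.2 = −ln(0.8)/16.2 = 0.0138.

λ ≈ 0.0138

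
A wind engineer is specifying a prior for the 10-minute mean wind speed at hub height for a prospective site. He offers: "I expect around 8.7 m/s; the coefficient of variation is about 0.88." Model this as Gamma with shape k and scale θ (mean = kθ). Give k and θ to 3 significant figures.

For Gamma(k, scale θ): mean = kθ, variance = kθ², so CV = 1/√k.
CV = 0.88, hence k = 1/CV² = 1.29.
Then θ = mean/k = 8.7/1.29 = 6.74.

k ≈ 1.29, θ ≈ 6.74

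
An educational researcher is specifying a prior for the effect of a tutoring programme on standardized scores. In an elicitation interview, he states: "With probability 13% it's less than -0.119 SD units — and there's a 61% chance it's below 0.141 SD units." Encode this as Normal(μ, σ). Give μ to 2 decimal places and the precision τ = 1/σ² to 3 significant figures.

For Normal(μ,σ), the p-quantile is μ + z_p·σ. Here z_{0.13} = -1.126, z_{0.61} = 0.2793.
So -0.119 = μ − 1.126σ and 0.141 = μ + 0.2793σ.
Subtracting: σ = (0.141 − -0.119)/(0.2793 − (-1.126)) = 0.18.
Then μ = -0.119 − (-1.126)·0.18 = 0.09.
Precision τ = 1/σ² = 1/0.185² = 29.2.

μ = 0.09, τ = 29.2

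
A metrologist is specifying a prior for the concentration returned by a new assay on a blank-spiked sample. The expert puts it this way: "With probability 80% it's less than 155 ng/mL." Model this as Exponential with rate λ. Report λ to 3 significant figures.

P(T < 155.0) = 1 − e^(−λ·155.0) = 0.8, so λ = −ln(1−0.8)/155.0 = −ln(0.2)/155.0 = 0.0104.

λ ≈ 0.0104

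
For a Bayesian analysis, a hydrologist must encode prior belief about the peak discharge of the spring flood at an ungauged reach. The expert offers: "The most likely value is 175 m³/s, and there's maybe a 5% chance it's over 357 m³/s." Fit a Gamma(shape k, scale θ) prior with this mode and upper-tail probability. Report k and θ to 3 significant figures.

Gamma(k,θ) with k>1 has mode (k−1)θ, so θ = 175/(k−1).
Need P(X < 357) = 0.95 with θ tied to k this way. Start at k = 2, θ = 175: P(X<357) ≈ 0.605.
Too low — raise k to concentrate. Iterating converges to k ≈ 6.45.
Then θ = 175/(6.45−1) ≈ 32.1.

k ≈ 6.45, θ ≈ 32.1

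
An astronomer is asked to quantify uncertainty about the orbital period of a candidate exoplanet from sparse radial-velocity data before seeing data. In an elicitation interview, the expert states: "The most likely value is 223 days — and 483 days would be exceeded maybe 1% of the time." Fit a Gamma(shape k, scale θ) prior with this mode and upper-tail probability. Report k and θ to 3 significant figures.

k ≈ 9.1, θ ≈ 27.5

Gamma(k,θ) with k>1 has mode (k−1)θ, so θ = 223/(k−1).
Need P(X < 483) = 0.99 with θ tied to k this way. Start at k = 2, θ = 223: P(X<483) ≈ 0.637.
Too low — raise k to concentrate. Iterating converges to k ≈ 9.1.
Then θ = 223/(9.1−1) ≈ 27.5.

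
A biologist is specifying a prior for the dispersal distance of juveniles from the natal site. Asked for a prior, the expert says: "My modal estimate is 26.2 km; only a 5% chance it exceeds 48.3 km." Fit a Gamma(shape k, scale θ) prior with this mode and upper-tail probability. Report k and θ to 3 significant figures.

k ≈ 8.44, θ ≈ 3.52

Gamma(k,θ) with k>1 has mode (k−1)θ, so θ = 26.2/(k−1).
Need P(X < 48.3) = 0.95 with θ tied to k this way. Start at k = 2, θ = 26.2: P(X<48.3) ≈ 0.550.
Too low — raise k to concentrate. Iterating converges to k ≈ 8.44.
Then θ = 26.2/(8.44−1) ≈ 3.52.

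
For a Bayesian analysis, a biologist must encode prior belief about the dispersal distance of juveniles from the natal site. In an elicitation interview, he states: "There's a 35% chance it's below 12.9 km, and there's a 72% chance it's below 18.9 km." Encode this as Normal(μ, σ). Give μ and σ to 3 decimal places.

The p-quantile of Normal(μ,σ) is μ + z_p·σ, with z_{0.35} = -0.3853 and z_{0.72} = 0.5828.
Eliminate σ: μ = (z₂·x₁ − z₁·x₂)/(z₂ − z₁) = (0.5828·12.9 − (-0.3853)·18.9)/0.9682 = 15.288.
Then σ = (x₂ − x₁)/(z₂ − z₁) = (18.9 − 12.9)/0.9682 = 6.197.

μ = 15.288, σ = 6.197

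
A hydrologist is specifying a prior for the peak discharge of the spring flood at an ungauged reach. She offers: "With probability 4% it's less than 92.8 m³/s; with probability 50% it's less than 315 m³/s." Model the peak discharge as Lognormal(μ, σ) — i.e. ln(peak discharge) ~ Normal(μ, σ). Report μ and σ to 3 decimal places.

μ ≈ 5.753, σ ≈ 0.698

If T ~ Lognormal(μ,σ) then ln T ~ Normal(μ,σ), so the p-quantile of ln T is μ + z_p·σ.
ln(92.8) = 4.53 and ln(315) = 5.753; z_{0.04} = -1.751, z_{0.5} = 0.
σ = (5.753 − 4.53)/(0 − (-1.751)) = 0.698.
μ = 4.53 − (-1.751)·0.698 = 5.753.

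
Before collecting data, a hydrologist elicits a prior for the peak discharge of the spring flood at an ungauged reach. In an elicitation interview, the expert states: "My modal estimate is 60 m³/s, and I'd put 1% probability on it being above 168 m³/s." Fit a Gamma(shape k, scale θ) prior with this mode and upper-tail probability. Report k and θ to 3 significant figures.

k ≈ 5.32, θ ≈ 13.9

Gamma(k,θ) with k>1 has mode (k−1)θ, so θ = 60/(k−1).
Need P(X < 168) = 0.99 with θ tied to k this way. Start at k = 2, θ = 60: P(X<168) ≈ 0.769.
Too low — raise k to concentrate. Iterating converges to k ≈ 5.32.
Then θ = 60/(5.32−1) ≈ 13.9.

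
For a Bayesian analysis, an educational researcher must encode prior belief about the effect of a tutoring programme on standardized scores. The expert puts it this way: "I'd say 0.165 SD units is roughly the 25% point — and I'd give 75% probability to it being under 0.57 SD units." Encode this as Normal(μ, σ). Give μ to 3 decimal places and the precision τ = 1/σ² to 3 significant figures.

μ = 0.367, τ = 11.1

For Normal(μ,σ), the p-quantile is μ + z_p·σ. Here z_{0.25} = -0.6745, z_{0.75} = 0.6745.
So 0.165 = μ − 0.6745σ and 0.57 = μ + 0.6745σ.
Subtracting: σ = (0.57 − 0.165)/(0.6745 − (-0.6745)) = 0.300.
Then μ = 0.165 − (-0.6745)·0.300 = 0.367.
Precision τ = 1/σ² = 1/0.3002² = 11.1.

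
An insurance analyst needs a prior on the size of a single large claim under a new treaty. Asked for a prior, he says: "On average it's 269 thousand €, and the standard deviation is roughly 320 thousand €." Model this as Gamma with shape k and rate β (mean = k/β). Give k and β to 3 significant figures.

k ≈ 0.707, β ≈ 0.00263

For Gamma(k, rate β): mean = k/β, variance = k/β², so CV = 1/√k.
CV = SD/mean = 320/269 = 1.19, hence k = 1/CV² = 0.707.
Then β = k/mean = 0.707/269 = 0.00263.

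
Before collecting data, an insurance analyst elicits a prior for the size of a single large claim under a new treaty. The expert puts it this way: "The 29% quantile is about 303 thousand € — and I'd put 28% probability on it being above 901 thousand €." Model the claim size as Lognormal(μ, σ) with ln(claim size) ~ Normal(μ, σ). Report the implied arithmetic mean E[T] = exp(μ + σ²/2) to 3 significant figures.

E[T] ≈ 816 thousand €

If T ~ Lognormal(μ,σ) then ln T ~ Normal(μ,σ), so the p-quantile of ln T is μ + z_p·σ.
ln(303) = 5.714 and ln(901) = 6.804; z_{0.29} = -0.5534, z_{0.72} = 0.5828.
σ = (6.804 − 5.714)/(0.5828 − (-0.5534)) = 0.959.
μ = 5.714 − (-0.5534)·0.959 = 6.244.
E[T] = exp(μ + σ²/2) = exp(6.244 + 0.4600) = 816 thousand €.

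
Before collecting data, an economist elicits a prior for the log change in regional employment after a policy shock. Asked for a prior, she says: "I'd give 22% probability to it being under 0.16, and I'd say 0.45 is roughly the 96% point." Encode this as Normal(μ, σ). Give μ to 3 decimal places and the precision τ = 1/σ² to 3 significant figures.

μ = 0.249, τ = 75.7

For Normal(μ,σ), the p-quantile is μ + z_p·σ. Here z_{0.22} = -0.7722, z_{0.96} = 1.751.
So 0.16 = μ − 0.7722σ and 0.45 = μ + 1.751σ.
Subtracting: σ = (0.45 − 0.16)/(1.751 − (-0.7722)) = 0.115.
Then μ = 0.16 − (-0.7722)·0.115 = 0.249.
Precision τ = 1/σ² = 1/0.1149² = 75.7.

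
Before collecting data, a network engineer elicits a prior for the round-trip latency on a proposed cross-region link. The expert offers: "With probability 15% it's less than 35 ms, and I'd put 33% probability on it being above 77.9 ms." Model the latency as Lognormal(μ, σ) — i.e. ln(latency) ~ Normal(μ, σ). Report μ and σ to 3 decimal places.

If T ~ Lognormal(μ,σ) then ln T ~ Normal(μ,σ), so the p-quantile of ln T is μ + z_p·σ.
ln(35) = 3.555 and ln(77.9) = 4.355; z_{0.15} = -1.036, z_{0.67} = 0.4399.
σ = (4.355 − 3.555)/(0.4399 − (-1.036)) = 0.542.
μ = 3.555 − (-1.036)·0.542 = 4.117.

μ ≈ 4.117, σ ≈ 0.542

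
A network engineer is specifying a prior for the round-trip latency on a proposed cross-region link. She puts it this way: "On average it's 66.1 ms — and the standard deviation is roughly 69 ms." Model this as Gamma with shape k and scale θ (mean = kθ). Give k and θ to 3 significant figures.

For Gamma(k, scale θ): mean = kθ, variance = kθ², so CV = 1/√k.
CV = SD/mean = 69/66.1 = 1.044, hence k = 1/CV² = 0.918.
Then θ = mean/k = 66.1/0.918 = 72.

k ≈ 0.918, θ ≈ 72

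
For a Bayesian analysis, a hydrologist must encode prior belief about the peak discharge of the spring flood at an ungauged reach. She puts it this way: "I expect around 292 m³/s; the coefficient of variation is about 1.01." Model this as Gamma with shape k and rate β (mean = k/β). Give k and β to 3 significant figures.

For Gamma(k, rate β): mean = k/β, variance = k/β², so CV = 1/√k.
CV = 1.01, hence k = 1/CV² = 0.98.
Then β = k/mean = 0.98/292 = 0.00336.

k ≈ 0.98, β ≈ 0.00336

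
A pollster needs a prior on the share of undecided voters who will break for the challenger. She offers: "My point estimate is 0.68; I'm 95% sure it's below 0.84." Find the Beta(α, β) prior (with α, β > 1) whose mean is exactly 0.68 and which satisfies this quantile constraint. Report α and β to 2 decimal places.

With mean 0.68 fixed, write α = 0.68s, β = 0.32s where s = α+β.
Need P(θ < 0.84) = 0.95 under Beta(0.68s, 0.32s). Normal approximation: (q−m)/√(m(1−m)/s) ≈ z_{0.95} = 1.64, so s ≈ 0.68·0.32·(1.64)²/(0.84−0.68)² = 23.0.
At s = 23.0: P(θ<0.84) ≈ 0.966. Adjusting to match 0.95 gives s ≈ 19.09.
So α = 0.68·19.09 ≈ 12.98, β = 0.32·19.09 ≈ 6.11.

α ≈ 12.98, β ≈ 6.11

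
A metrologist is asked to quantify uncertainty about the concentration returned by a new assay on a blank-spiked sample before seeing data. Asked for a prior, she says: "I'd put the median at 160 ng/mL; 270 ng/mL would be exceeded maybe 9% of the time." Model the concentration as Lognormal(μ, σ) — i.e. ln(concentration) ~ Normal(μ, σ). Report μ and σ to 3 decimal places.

μ ≈ 5.075, σ ≈ 0.390

If T ~ Lognormal(μ,σ) then ln T ~ Normal(μ,σ), so the p-quantile of ln T is μ + z_p·σ.
ln(160) = 5.075 and ln(270) = 5.598; z_{0.5} = 0, z_{0.91} = 1.341.
σ = (5.598 − 5.075)/(1.341 − (0)) = 0.390.
μ = 5.075 − (0)·0.390 = 5.075.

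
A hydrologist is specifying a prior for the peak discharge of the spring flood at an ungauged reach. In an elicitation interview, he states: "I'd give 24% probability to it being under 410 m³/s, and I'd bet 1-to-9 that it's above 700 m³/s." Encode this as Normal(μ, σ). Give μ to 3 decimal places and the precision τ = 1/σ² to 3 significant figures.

The p-quantile of Normal(μ,σ) is μ + z_p·σ, with z_{0.24} = -0.7063 and z_{0.9} = 1.282.
Eliminate σ: μ = (z₂·x₁ − z₁·x₂)/(z₂ − z₁) = (1.282·410 − (-0.7063)·700)/1.988 = 513.040.
Then σ = (x₂ − x₁)/(z₂ − z₁) = (700 − 410)/1.988 = 145.886.
Precision τ = 1/σ² = 1/145.9² = 4.7e-05.

μ = 513.040, τ = 4.7e-05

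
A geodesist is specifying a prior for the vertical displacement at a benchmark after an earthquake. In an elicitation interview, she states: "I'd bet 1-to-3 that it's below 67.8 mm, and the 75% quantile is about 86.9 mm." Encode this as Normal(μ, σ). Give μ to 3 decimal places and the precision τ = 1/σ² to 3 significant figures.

μ = 77.350, τ = 0.00499

The p-quantile of Normal(μ,σ) is μ + z_p·σ, with z_{0.25} = -0.6745 and z_{0.75} = 0.6745.
Eliminate σ: μ = (z₂·x₁ − z₁·x₂)/(z₂ − z₁) = (0.6745·67.8 − (-0.6745)·86.9)/1.349 = 77.350.
Then σ = (x₂ − x₁)/(z₂ − z₁) = (86.9 − 67.8)/1.349 = 14.159.
Precision τ = 1/σ² = 1/14.16² = 0.00499.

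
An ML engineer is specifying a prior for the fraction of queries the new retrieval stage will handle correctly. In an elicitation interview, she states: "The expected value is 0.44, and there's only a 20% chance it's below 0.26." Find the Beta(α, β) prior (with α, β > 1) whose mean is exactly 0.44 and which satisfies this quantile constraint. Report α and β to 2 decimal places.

With mean 0.44 fixed, write α = 0.44s, β = 0.56s where s = α+β.
Need P(θ < 0.26) = 0.2 under Beta(0.44s, 0.56s). Normal approximation: (q−m)/√(m(1−m)/s) ≈ z_{0.2} = -0.842, so s ≈ 0.44·0.56·(-0.842)²/(0.26−0.44)² = 5.4.
At s = 5.4: P(θ<0.26) ≈ 0.204. Adjusting to match 0.2 gives s ≈ 5.56.
So α = 0.44·5.56 ≈ 2.45, β = 0.56·5.56 ≈ 3.11.

α ≈ 2.45, β ≈ 3.11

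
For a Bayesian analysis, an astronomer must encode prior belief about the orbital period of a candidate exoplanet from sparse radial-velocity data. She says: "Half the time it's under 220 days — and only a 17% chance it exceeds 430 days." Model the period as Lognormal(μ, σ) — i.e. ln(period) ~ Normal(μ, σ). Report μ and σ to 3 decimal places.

If T ~ Lognormal(μ,σ) then ln T ~ Normal(μ,σ), so the p-quantile of ln T is μ + z_p·σ.
ln(220) = 5.394 and ln(430) = 6.064; z_{0.5} = 0, z_{0.83} = 0.9542.
σ = (6.064 − 5.394)/(0.9542 − (0)) = 0.702.
μ = 5.394 − (0)·0.702 = 5.394.

μ ≈ 5.394, σ ≈ 0.702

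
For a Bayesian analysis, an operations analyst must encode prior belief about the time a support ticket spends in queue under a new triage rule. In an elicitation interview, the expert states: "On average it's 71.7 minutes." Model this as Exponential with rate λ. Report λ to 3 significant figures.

Exponential mean = 1/λ, so λ = 1/71.7 = 0.0139.

λ ≈ 0.0139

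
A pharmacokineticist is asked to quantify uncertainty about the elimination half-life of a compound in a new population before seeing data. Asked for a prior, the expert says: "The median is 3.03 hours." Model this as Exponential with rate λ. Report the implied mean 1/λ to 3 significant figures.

Exponential median = ln 2 / λ, so λ = ln 2 / 3.03 = 0.229.
Mean = 1/λ = 4.37 hours.

mean ≈ 4.37 hours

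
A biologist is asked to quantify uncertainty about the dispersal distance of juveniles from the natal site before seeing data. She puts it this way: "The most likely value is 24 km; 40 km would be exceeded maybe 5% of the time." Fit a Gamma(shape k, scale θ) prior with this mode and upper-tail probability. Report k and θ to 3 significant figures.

Gamma(k,θ) with k>1 has mode (k−1)θ, so θ = 24/(k−1).
Need P(X < 40) = 0.95 with θ tied to k this way. Start at k = 2, θ = 24: P(X<40) ≈ 0.496.
Too low — raise k to concentrate. Iterating converges to k ≈ 11.7.
Then θ = 24/(11.7−1) ≈ 2.24.

k ≈ 11.7, θ ≈ 2.24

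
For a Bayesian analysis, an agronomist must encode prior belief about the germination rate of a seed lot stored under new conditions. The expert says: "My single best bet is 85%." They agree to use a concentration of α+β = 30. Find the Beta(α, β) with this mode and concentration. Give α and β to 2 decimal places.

α = 24.80, β = 5.20

For α,β > 1 the Beta mode is (α−1)/(α+β−2). With α+β = 30, the mode is (α−1)/28.
Set (α−1)/28 = 0.85 → α = 1 + 0.85·28 = 24.80.
β = 30 − α = 5.20.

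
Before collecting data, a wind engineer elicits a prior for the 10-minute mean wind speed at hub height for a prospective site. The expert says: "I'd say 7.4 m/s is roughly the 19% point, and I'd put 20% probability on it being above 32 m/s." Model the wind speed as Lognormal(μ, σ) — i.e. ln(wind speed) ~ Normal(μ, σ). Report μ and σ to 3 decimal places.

If T ~ Lognormal(μ,σ) then ln T ~ Normal(μ,σ), so the p-quantile of ln T is μ + z_p·σ.
ln(7.4) = 2.001 and ln(32) = 3.466; z_{0.19} = -0.8779, z_{0.8} = 0.8416.
σ = (3.466 − 2.001)/(0.8416 − (-0.8779)) = 0.852.
μ = 2.001 − (-0.8779)·0.852 = 2.749.

μ ≈ 2.749, σ ≈ 0.852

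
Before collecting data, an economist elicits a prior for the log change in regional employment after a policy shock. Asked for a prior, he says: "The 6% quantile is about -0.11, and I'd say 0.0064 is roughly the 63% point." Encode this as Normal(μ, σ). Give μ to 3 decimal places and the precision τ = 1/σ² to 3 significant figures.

μ = -0.014, τ = 263

For Normal(μ,σ), the p-quantile is μ + z_p·σ. Here z_{0.06} = -1.555, z_{0.63} = 0.3319.
So -0.11 = μ − 1.555σ and 0.0064 = μ + 0.3319σ.
Subtracting: σ = (0.0064 − -0.11)/(0.3319 − (-1.555)) = 0.062.
Then μ = -0.11 − (-1.555)·0.062 = -0.014.
Precision τ = 1/σ² = 1/0.0617² = 263.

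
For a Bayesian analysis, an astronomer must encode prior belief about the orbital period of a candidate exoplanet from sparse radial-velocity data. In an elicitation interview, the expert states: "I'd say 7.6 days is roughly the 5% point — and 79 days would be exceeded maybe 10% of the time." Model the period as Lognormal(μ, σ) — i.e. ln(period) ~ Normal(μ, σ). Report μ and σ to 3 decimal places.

μ ≈ 3.344, σ ≈ 0.800

If T ~ Lognormal(μ,σ) then ln T ~ Normal(μ,σ), so the p-quantile of ln T is μ + z_p·σ.
ln(7.6) = 2.028 and ln(79) = 4.369; z_{0.05} = -1.645, z_{0.9} = 1.282.
σ = (4.369 − 2.028)/(1.282 − (-1.645)) = 0.800.
μ = 2.028 − (-1.645)·0.800 = 3.344.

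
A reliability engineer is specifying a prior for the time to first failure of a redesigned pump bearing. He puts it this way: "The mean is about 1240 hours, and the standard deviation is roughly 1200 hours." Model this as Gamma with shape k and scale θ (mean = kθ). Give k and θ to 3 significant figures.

For Gamma(k, scale θ): mean = kθ, variance = kθ², so CV = 1/√k.
CV = SD/mean = 1200/1240 = 0.9677, hence k = 1/CV² = 1.07.
Then θ = mean/k = 1240/1.07 = 1160.

k ≈ 1.07, θ ≈ 1160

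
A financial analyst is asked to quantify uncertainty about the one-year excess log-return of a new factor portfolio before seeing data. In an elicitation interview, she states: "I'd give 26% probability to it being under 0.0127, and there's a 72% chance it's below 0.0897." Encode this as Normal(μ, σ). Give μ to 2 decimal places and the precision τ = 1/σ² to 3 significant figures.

For Normal(μ,σ), the p-quantile is μ + z_p·σ. Here z_{0.26} = -0.6433, z_{0.72} = 0.5828.
So 0.0127 = μ − 0.6433σ and 0.0897 = μ + 0.5828σ.
Subtracting: σ = (0.0897 − 0.0127)/(0.5828 − (-0.6433)) = 0.06.
Then μ = 0.0127 − (-0.6433)·0.06 = 0.05.
Precision τ = 1/σ² = 1/0.0628² = 254.

μ = 0.05, τ = 254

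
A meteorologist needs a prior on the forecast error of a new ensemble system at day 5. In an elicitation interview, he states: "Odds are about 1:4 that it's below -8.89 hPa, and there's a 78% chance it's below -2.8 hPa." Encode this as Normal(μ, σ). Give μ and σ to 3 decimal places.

For Normal(μ,σ), the p-quantile is μ + z_p·σ. Here z_{0.2} = -0.8416, z_{0.78} = 0.7722.
So -8.89 = μ − 0.8416σ and -2.8 = μ + 0.7722σ.
Subtracting: σ = (-2.8 − -8.89)/(0.7722 − (-0.8416)) = 3.774.
Then μ = -8.89 − (-0.8416)·3.774 = -5.714.

μ = -5.714, σ = 3.774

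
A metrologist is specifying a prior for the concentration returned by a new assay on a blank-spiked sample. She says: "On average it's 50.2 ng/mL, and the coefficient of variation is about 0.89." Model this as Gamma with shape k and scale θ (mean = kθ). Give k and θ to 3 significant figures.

k ≈ 1.26, θ ≈ 39.8

For Gamma(k, scale θ): mean = kθ, variance = kθ², so CV = 1/√k.
CV = 0.89, hence k = 1/CV² = 1.26.
Then θ = mean/k = 50.2/1.26 = 39.8.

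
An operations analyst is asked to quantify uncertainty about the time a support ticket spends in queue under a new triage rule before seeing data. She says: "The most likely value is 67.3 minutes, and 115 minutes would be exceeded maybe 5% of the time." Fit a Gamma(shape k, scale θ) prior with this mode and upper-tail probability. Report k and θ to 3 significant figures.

k ≈ 10.7, θ ≈ 6.92

Gamma(k,θ) with k>1 has mode (k−1)θ, so θ = 67.3/(k−1).
Need P(X < 115) = 0.95 with θ tied to k this way. Start at k = 2, θ = 67.3: P(X<115) ≈ 0.509.
Too low — raise k to concentrate. Iterating converges to k ≈ 10.7.
Then θ = 67.3/(10.7−1) ≈ 6.92.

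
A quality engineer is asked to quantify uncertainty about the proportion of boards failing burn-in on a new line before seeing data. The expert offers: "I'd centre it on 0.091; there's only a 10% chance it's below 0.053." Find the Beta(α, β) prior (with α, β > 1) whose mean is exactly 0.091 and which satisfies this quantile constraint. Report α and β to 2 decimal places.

With mean 0.091 fixed, write α = 0.091s, β = 0.909s where s = α+β.
Need P(θ < 0.053) = 0.1 under Beta(0.091s, 0.909s). Normal approximation: (q−m)/√(m(1−m)/s) ≈ z_{0.1} = -1.28, so s ≈ 0.091·0.909·(-1.28)²/(0.053−0.091)² = 94.1.
At s = 94.1: P(θ<0.053) ≈ 0.081. Adjusting to match 0.1 gives s ≈ 81.31.
So α = 0.091·81.31 ≈ 7.40, β = 0.909·81.31 ≈ 73.91.

α ≈ 7.40, β ≈ 73.91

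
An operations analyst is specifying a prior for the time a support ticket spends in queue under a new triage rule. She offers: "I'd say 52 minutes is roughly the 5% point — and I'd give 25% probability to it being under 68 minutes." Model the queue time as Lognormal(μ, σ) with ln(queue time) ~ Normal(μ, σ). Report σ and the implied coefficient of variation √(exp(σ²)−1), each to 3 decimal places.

σ ≈ 0.276, CV ≈ 0.282

If T ~ Lognormal(μ,σ) then ln T ~ Normal(μ,σ), so the p-quantile of ln T is μ + z_p·σ.
ln(52) = 3.951 and ln(68) = 4.22; z_{0.05} = -1.645, z_{0.25} = -0.6745.
σ = (4.22 − 3.951)/(-0.6745 − (-1.645)) = 0.276.
μ = 3.951 − (-1.645)·0.276 = 4.406.
CV = √(exp(σ²)−1) = √(exp(0.0764)−1) = 0.282.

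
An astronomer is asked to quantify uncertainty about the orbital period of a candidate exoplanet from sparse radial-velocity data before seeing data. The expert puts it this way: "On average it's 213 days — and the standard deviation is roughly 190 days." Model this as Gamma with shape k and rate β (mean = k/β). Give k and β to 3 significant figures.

k ≈ 1.26, β ≈ 0.0059

For Gamma(k, rate β): mean = k/β, variance = k/β², so CV = 1/√k.
CV = SD/mean = 190/213 = 0.892, hence k = 1/CV² = 1.26.
Then β = k/mean = 1.26/213 = 0.0059.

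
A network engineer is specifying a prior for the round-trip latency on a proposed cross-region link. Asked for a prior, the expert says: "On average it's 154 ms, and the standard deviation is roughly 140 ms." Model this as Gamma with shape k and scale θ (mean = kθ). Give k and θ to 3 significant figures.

For Gamma(k, scale θ): mean = kθ, variance = kθ², so CV = 1/√k.
CV = SD/mean = 140/154 = 0.9091, hence k = 1/CV² = 1.21.
Then θ = mean/k = 154/1.21 = 127.

k ≈ 1.21, θ ≈ 127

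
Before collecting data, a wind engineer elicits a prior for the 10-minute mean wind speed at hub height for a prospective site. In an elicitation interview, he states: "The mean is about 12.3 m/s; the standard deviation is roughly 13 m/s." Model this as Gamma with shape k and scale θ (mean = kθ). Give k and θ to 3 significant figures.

For Gamma(k, scale θ): mean = kθ, variance = kθ², so CV = 1/√k.
CV = SD/mean = 13/12.3 = 1.057, hence k = 1/CV² = 0.895.
Then θ = mean/k = 12.3/0.895 = 13.7.

k ≈ 0.895, θ ≈ 13.7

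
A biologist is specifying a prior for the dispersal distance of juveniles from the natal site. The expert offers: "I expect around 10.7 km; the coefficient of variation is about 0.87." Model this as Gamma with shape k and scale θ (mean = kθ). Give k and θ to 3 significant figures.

k ≈ 1.32, θ ≈ 8.1

For Gamma(k, scale θ): mean = kθ, variance = kθ², so CV = 1/√k.
CV = 0.87, hence k = 1/CV² = 1.32.
Then θ = mean/k = 10.7/1.32 = 8.1.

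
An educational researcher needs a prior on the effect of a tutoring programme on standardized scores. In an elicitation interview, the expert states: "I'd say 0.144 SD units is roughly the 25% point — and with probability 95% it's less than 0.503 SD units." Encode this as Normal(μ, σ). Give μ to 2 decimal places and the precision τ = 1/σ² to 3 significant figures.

μ = 0.25, τ = 41.7

For Normal(μ,σ), the p-quantile is μ + z_p·σ. Here z_{0.25} = -0.6745, z_{0.95} = 1.645.
So 0.144 = μ − 0.6745σ and 0.503 = μ + 1.645σ.
Subtracting: σ = (0.503 − 0.144)/(1.645 − (-0.6745)) = 0.15.
Then μ = 0.144 − (-0.6745)·0.15 = 0.25.
Precision τ = 1/σ² = 1/0.1548² = 41.7.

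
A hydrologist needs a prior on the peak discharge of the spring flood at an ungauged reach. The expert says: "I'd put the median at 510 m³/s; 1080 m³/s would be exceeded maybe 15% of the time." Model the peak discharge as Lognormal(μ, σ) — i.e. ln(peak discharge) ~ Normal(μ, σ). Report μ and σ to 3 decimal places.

If T ~ Lognormal(μ,σ) then ln T ~ Normal(μ,σ), so the p-quantile of ln T is μ + z_p·σ.
ln(510) = 6.234 and ln(1080) = 6.985; z_{0.5} = 0, z_{0.85} = 1.036.
σ = (6.985 − 6.234)/(1.036 − (0)) = 0.724.
μ = 6.234 − (0)·0.724 = 6.234.

μ ≈ 6.234, σ ≈ 0.724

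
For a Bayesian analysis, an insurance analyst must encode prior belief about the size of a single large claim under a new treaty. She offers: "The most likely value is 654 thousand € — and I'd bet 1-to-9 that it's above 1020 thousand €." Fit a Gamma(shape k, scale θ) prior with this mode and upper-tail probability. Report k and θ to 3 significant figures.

k ≈ 10.5, θ ≈ 69

Gamma(k,θ) with k>1 has mode (k−1)θ, so θ = 654/(k−1).
Need P(X < 1020) = 0.9 with θ tied to k this way. Start at k = 2, θ = 654: P(X<1020) ≈ 0.462.
Too low — raise k to concentrate. Iterating converges to k ≈ 10.5.
Then θ = 654/(10.5−1) ≈ 69.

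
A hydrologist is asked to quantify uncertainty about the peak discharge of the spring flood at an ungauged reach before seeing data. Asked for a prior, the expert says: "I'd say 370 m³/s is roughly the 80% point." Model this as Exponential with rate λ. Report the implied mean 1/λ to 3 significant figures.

mean ≈ 230 m³/s

P(T < 370.0) = 1 − e^(−λ·370.0) = 0.8, so λ = −ln(1−0.8)/370.0 = −ln(0.2)/370.0 = 0.00435.
Mean = 1/λ = 230 m³/s.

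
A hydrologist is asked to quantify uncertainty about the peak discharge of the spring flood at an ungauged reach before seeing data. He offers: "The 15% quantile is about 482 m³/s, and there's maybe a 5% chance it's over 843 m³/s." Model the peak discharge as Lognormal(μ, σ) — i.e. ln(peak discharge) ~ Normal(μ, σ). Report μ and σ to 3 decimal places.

μ ≈ 6.394, σ ≈ 0.208

If T ~ Lognormal(μ,σ) then ln T ~ Normal(μ,σ), so the p-quantile of ln T is μ + z_p·σ.
ln(482) = 6.178 and ln(843) = 6.737; z_{0.15} = -1.036, z_{0.95} = 1.645.
σ = (6.737 − 6.178)/(1.645 − (-1.036)) = 0.208.
μ = 6.178 − (-1.036)·0.208 = 6.394.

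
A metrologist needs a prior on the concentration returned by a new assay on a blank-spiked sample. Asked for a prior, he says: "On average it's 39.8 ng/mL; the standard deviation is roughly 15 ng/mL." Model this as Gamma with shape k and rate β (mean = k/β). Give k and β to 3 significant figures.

k ≈ 7.04, β ≈ 0.177

For Gamma(k, rate β): mean = k/β, variance = k/β², so CV = 1/√k.
CV = SD/mean = 15/39.8 = 0.3769, hence k = 1/CV² = 7.04.
Then β = k/mean = 7.04/39.8 = 0.177.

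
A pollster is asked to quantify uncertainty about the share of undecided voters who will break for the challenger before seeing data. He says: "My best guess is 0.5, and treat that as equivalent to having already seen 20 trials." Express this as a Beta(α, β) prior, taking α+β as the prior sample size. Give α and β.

α = 10, β = 10

Under the effective-sample-size interpretation, Beta(α, β) has prior mean α/(α+β) and prior sample size α+β.
So α+β = 20 and α/(α+β) = 0.5, giving α = 0.5·20 = 10 and β = 20 − 10 = 10.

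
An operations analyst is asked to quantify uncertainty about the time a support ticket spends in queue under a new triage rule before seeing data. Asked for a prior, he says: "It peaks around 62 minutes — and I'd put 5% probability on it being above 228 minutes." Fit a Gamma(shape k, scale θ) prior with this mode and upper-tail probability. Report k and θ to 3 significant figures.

Gamma(k,θ) with k>1 has mode (k−1)θ, so θ = 62/(k−1).
Need P(X < 228) = 0.95 with θ tied to k this way. Start at k = 2, θ = 62: P(X<228) ≈ 0.882.
Too low — raise k to concentrate. Iterating converges to k ≈ 2.51.
Then θ = 62/(2.51−1) ≈ 41.1.

k ≈ 2.51, θ ≈ 41.1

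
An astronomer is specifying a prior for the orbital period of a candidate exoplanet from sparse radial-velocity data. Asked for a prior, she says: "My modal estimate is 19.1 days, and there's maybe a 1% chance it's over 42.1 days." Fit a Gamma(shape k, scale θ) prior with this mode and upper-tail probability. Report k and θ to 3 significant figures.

Gamma(k,θ) with k>1 has mode (k−1)θ, so θ = 19.1/(k−1).
Need P(X < 42.1) = 0.99 with θ tied to k this way. Start at k = 2, θ = 19.1: P(X<42.1) ≈ 0.646.
Too low — raise k to concentrate. Iterating converges to k ≈ 8.72.
Then θ = 19.1/(8.72−1) ≈ 2.48.

k ≈ 8.72, θ ≈ 2.48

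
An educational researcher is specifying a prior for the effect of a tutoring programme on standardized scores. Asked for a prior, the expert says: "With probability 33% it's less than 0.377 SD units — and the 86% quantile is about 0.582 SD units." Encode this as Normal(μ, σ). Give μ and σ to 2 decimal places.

μ = 0.44, σ = 0.13

For Normal(μ,σ), the p-quantile is μ + z_p·σ. Here z_{0.33} = -0.4399, z_{0.86} = 1.08.
So 0.377 = μ − 0.4399σ and 0.582 = μ + 1.08σ.
Subtracting: σ = (0.582 − 0.377)/(1.08 − (-0.4399)) = 0.13.
Then μ = 0.377 − (-0.4399)·0.13 = 0.44.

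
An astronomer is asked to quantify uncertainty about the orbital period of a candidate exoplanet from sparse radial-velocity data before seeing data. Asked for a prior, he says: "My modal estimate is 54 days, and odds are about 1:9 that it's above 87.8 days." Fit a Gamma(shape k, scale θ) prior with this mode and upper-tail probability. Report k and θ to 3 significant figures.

Gamma(k,θ) with k>1 has mode (k−1)θ, so θ = 54/(k−1).
Need P(X < 87.8) = 0.9 with θ tied to k this way. Start at k = 2, θ = 54: P(X<87.8) ≈ 0.483.
Too low — raise k to concentrate. Iterating converges to k ≈ 8.97.
Then θ = 54/(8.97−1) ≈ 6.78.

k ≈ 8.97, θ ≈ 6.78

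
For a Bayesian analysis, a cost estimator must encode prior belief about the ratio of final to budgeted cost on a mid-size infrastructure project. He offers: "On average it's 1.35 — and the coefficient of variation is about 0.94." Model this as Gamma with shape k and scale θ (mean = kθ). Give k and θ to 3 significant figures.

For Gamma(k, scale θ): mean = kθ, variance = kθ², so CV = 1/√k.
CV = 0.94, hence k = 1/CV² = 1.13.
Then θ = mean/k = 1.35/1.13 = 1.19.

k ≈ 1.13, θ ≈ 1.19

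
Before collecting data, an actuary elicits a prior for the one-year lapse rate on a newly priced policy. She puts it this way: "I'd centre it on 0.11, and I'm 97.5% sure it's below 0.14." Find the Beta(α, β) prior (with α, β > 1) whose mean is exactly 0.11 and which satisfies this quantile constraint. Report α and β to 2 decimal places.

α ≈ 50.99, β ≈ 412.53

With mean 0.11 fixed, write α = 0.11s, β = 0.89s where s = α+β.
Need P(θ < 0.14) = 0.975 under Beta(0.11s, 0.89s). Normal approximation: (q−m)/√(m(1−m)/s) ≈ z_{0.975} = 1.96, so s ≈ 0.11·0.89·(1.96)²/(0.14−0.11)² = 417.9.
At s = 417.9: P(θ<0.14) ≈ 0.969. Adjusting to match 0.975 gives s ≈ 463.52.
So α = 0.11·463.52 ≈ 50.99, β = 0.89·463.52 ≈ 412.53.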